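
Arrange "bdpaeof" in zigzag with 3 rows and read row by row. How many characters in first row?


Zigzag "bdpaeof" into 3 rows:
Placing characters:
  'b' => row 0
  'd' => row 1
  'p' => row 2
  'a' => row 1
  'e' => row 0
  'o' => row 1
  'f' => row 2
Rows:
  Row 0: "be"
  Row 1: "dao"
  Row 2: "pf"
First row length: 2

2


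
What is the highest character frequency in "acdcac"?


Input: acdcac
Character counts:
  'a': 2
  'c': 3
  'd': 1
Maximum frequency: 3

3


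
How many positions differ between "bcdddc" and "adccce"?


Comparing "bcdddc" and "adccce" position by position:
  Position 0: 'b' vs 'a' => DIFFER
  Position 1: 'c' vs 'd' => DIFFER
  Position 2: 'd' vs 'c' => DIFFER
  Position 3: 'd' vs 'c' => DIFFER
  Position 4: 'd' vs 'c' => DIFFER
  Position 5: 'c' vs 'e' => DIFFER
Positions that differ: 6

6


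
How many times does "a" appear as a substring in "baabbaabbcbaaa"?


Searching for "a" in "baabbaabbcbaaa"
Scanning each position:
  Position 0: "b" => no
  Position 1: "a" => MATCH
  Position 2: "a" => MATCH
  Position 3: "b" => no
  Position 4: "b" => no
  Position 5: "a" => MATCH
  Position 6: "a" => MATCH
  Position 7: "b" => no
  Position 8: "b" => no
  Position 9: "c" => no
  Position 10: "b" => no
  Position 11: "a" => MATCH
  Position 12: "a" => MATCH
  Position 13: "a" => MATCH
Total occurrences: 7

7


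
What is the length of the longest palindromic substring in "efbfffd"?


Input: "efbfffd"
Checking substrings for palindromes:
  [1:4] "fbf" (len 3) => palindrome
  [3:6] "fff" (len 3) => palindrome
  [3:5] "ff" (len 2) => palindrome
  [4:6] "ff" (len 2) => palindrome
Longest palindromic substring: "fbf" with length 3

3


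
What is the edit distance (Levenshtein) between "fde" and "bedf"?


Computing edit distance: "fde" -> "bedf"
DP table:
           b    e    d    f
      0    1    2    3    4
  f   1    1    2    3    3
  d   2    2    2    2    3
  e   3    3    2    3    3
Edit distance = dp[3][4] = 3

3


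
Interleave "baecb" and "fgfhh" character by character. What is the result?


Interleaving "baecb" and "fgfhh":
  Position 0: 'b' from first, 'f' from second => "bf"
  Position 1: 'a' from first, 'g' from second => "ag"
  Position 2: 'e' from first, 'f' from second => "ef"
  Position 3: 'c' from first, 'h' from second => "ch"
  Position 4: 'b' from first, 'h' from second => "bh"
Result: bfagefchbh

bfagefchbh


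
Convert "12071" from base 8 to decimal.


Input: "12071" in base 8
Positional expansion:
  Digit '1' (value 1) x 8^4 = 4096
  Digit '2' (value 2) x 8^3 = 1024
  Digit '0' (value 0) x 8^2 = 0
  Digit '7' (value 7) x 8^1 = 56
  Digit '1' (value 1) x 8^0 = 1
Sum = 5177

5177


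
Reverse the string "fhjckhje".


Input: fhjckhje
Reading characters right to left:
  Position 7: 'e'
  Position 6: 'j'
  Position 5: 'h'
  Position 4: 'k'
  Position 3: 'c'
  Position 2: 'j'
  Position 1: 'h'
  Position 0: 'f'
Reversed: ejhkcjhf

ejhkcjhf


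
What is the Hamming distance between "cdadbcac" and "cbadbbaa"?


Comparing "cdadbcac" and "cbadbbaa" position by position:
  Position 0: 'c' vs 'c' => same
  Position 1: 'd' vs 'b' => differ
  Position 2: 'a' vs 'a' => same
  Position 3: 'd' vs 'd' => same
  Position 4: 'b' vs 'b' => same
  Position 5: 'c' vs 'b' => differ
  Position 6: 'a' vs 'a' => same
  Position 7: 'c' vs 'a' => differ
Total differences (Hamming distance): 3

3


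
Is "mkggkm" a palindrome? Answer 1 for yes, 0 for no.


Input: mkggkm
Reversed: mkggkm
  Compare pos 0 ('m') with pos 5 ('m'): match
  Compare pos 1 ('k') with pos 4 ('k'): match
  Compare pos 2 ('g') with pos 3 ('g'): match
Result: palindrome

1


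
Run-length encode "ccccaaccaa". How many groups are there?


Input: ccccaaccaa
Scanning for consecutive runs:
  Group 1: 'c' x 4 (positions 0-3)
  Group 2: 'a' x 2 (positions 4-5)
  Group 3: 'c' x 2 (positions 6-7)
  Group 4: 'a' x 2 (positions 8-9)
Total groups: 4

4


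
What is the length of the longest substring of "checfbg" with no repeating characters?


Input: "checfbg"
Sliding window (track last position of each char):
  Position 0 ('c'): window [0,0] length 1 -- new best
  Position 1 ('h'): window [0,1] length 2 -- new best
  Position 2 ('e'): window [0,2] length 3 -- new best
  Position 3 ('c'): repeat (last at 0), move window start to 1
  Position 3 ('c'): window [1,3] length 3
  Position 4 ('f'): window [1,4] length 4 -- new best
  Position 5 ('b'): window [1,5] length 5 -- new best
  Position 6 ('g'): window [1,6] length 6 -- new best
Longest substring with no repeats: "hecfbg" with length 6

6


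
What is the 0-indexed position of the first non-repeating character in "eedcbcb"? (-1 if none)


Input: eedcbcb
Character frequencies:
  'b': 2
  'c': 2
  'd': 1
  'e': 2
Scanning left to right for freq == 1:
  Position 0 ('e'): freq=2, skip
  Position 1 ('e'): freq=2, skip
  Position 2 ('d'): unique! => answer = 2

2


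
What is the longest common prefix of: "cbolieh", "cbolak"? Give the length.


Words: cbolieh, cbolak
  Position 0: all 'c' => match
  Position 1: all 'b' => match
  Position 2: all 'o' => match
  Position 3: all 'l' => match
  Position 4: ('i', 'a') => mismatch, stop
LCP = "cbol" (length 4)

4


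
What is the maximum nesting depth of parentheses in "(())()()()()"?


Input: "(())()()()()"
Tracking depth:
  Position 0 '(': depth becomes 1
  Position 1 '(': depth becomes 2
  Position 2 ')': depth becomes 1
  Position 3 ')': depth becomes 0
  Position 4 '(': depth becomes 1
  Position 5 ')': depth becomes 0
  Position 6 '(': depth becomes 1
  Position 7 ')': depth becomes 0
  Position 8 '(': depth becomes 1
  Position 9 ')': depth becomes 0
  Position 10 '(': depth becomes 1
  Position 11 ')': depth becomes 0
Maximum depth reached: 2

2


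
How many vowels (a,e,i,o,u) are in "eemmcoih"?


Input: eemmcoih
Checking each character:
  'e' at position 0: vowel (running total: 1)
  'e' at position 1: vowel (running total: 2)
  'm' at position 2: consonant
  'm' at position 3: consonant
  'c' at position 4: consonant
  'o' at position 5: vowel (running total: 3)
  'i' at position 6: vowel (running total: 4)
  'h' at position 7: consonant
Total vowels: 4

4


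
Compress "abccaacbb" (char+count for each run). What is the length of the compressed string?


Input: abccaacbb
Runs:
  'a' x 1 => "a1"
  'b' x 1 => "b1"
  'c' x 2 => "c2"
  'a' x 2 => "a2"
  'c' x 1 => "c1"
  'b' x 2 => "b2"
Compressed: "a1b1c2a2c1b2"
Compressed length: 12

12


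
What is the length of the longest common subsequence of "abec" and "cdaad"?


LCS of "abec" and "cdaad"
DP table:
           c    d    a    a    d
      0    0    0    0    0    0
  a   0    0    0    1    1    1
  b   0    0    0    1    1    1
  e   0    0    0    1    1    1
  c   0    1    1    1    1    1
LCS length = dp[4][5] = 1

1


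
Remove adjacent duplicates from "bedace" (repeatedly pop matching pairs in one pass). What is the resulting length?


Input: bedace
Stack-based adjacent duplicate removal:
  Read 'b': push. Stack: b
  Read 'e': push. Stack: be
  Read 'd': push. Stack: bed
  Read 'a': push. Stack: beda
  Read 'c': push. Stack: bedac
  Read 'e': push. Stack: bedace
Final stack: "bedace" (length 6)

6


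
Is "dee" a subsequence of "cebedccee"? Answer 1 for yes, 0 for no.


Check if "dee" is a subsequence of "cebedccee"
Greedy scan:
  Position 0 ('c'): no match needed
  Position 1 ('e'): no match needed
  Position 2 ('b'): no match needed
  Position 3 ('e'): no match needed
  Position 4 ('d'): matches sub[0] = 'd'
  Position 5 ('c'): no match needed
  Position 6 ('c'): no match needed
  Position 7 ('e'): matches sub[1] = 'e'
  Position 8 ('e'): matches sub[2] = 'e'
All 3 characters matched => is a subsequence

1


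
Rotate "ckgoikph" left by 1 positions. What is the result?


Input: "ckgoikph", rotate left by 1
First 1 characters: "c"
Remaining characters: "kgoikph"
Concatenate remaining + first: "kgoikph" + "c" = "kgoikphc"

kgoikphc


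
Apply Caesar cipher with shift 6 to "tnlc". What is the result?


Caesar cipher: shift "tnlc" by 6
  't' (pos 19) + 6 = pos 25 = 'z'
  'n' (pos 13) + 6 = pos 19 = 't'
  'l' (pos 11) + 6 = pos 17 = 'r'
  'c' (pos 2) + 6 = pos 8 = 'i'
Result: ztri

ztri


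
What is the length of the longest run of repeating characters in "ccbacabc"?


Input: "ccbacabc"
Scanning for longest run:
  Position 1 ('c'): continues run of 'c', length=2
  Position 2 ('b'): new char, reset run to 1
  Position 3 ('a'): new char, reset run to 1
  Position 4 ('c'): new char, reset run to 1
  Position 5 ('a'): new char, reset run to 1
  Position 6 ('b'): new char, reset run to 1
  Position 7 ('c'): new char, reset run to 1
Longest run: 'c' with length 2

2


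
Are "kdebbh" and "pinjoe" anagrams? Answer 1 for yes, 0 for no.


Strings: "kdebbh", "pinjoe"
Sorted first:  bbdehk
Sorted second: eijnop
Differ at position 0: 'b' vs 'e' => not anagrams

0


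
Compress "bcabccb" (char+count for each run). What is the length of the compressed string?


Input: bcabccb
Runs:
  'b' x 1 => "b1"
  'c' x 1 => "c1"
  'a' x 1 => "a1"
  'b' x 1 => "b1"
  'c' x 2 => "c2"
  'b' x 1 => "b1"
Compressed: "b1c1a1b1c2b1"
Compressed length: 12

12


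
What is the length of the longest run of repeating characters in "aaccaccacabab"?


Input: "aaccaccacabab"
Scanning for longest run:
  Position 1 ('a'): continues run of 'a', length=2
  Position 2 ('c'): new char, reset run to 1
  Position 3 ('c'): continues run of 'c', length=2
  Position 4 ('a'): new char, reset run to 1
  Position 5 ('c'): new char, reset run to 1
  Position 6 ('c'): continues run of 'c', length=2
  Position 7 ('a'): new char, reset run to 1
  Position 8 ('c'): new char, reset run to 1
  Position 9 ('a'): new char, reset run to 1
  Position 10 ('b'): new char, reset run to 1
  Position 11 ('a'): new char, reset run to 1
  Position 12 ('b'): new char, reset run to 1
Longest run: 'a' with length 2

2


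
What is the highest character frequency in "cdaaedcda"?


Input: cdaaedcda
Character counts:
  'a': 3
  'c': 2
  'd': 3
  'e': 1
Maximum frequency: 3

3


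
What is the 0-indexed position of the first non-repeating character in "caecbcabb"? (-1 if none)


Input: caecbcabb
Character frequencies:
  'a': 2
  'b': 3
  'c': 3
  'e': 1
Scanning left to right for freq == 1:
  Position 0 ('c'): freq=3, skip
  Position 1 ('a'): freq=2, skip
  Position 2 ('e'): unique! => answer = 2

2


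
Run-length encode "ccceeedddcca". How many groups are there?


Input: ccceeedddcca
Scanning for consecutive runs:
  Group 1: 'c' x 3 (positions 0-2)
  Group 2: 'e' x 3 (positions 3-5)
  Group 3: 'd' x 3 (positions 6-8)
  Group 4: 'c' x 2 (positions 9-10)
  Group 5: 'a' x 1 (positions 11-11)
Total groups: 5

5


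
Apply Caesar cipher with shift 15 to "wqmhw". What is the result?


Caesar cipher: shift "wqmhw" by 15
  'w' (pos 22) + 15 = pos 11 = 'l'
  'q' (pos 16) + 15 = pos 5 = 'f'
  'm' (pos 12) + 15 = pos 1 = 'b'
  'h' (pos 7) + 15 = pos 22 = 'w'
  'w' (pos 22) + 15 = pos 11 = 'l'
Result: lfbwl

lfbwl


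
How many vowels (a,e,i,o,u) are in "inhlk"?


Input: inhlk
Checking each character:
  'i' at position 0: vowel (running total: 1)
  'n' at position 1: consonant
  'h' at position 2: consonant
  'l' at position 3: consonant
  'k' at position 4: consonant
Total vowels: 1

1


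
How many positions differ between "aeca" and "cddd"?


Comparing "aeca" and "cddd" position by position:
  Position 0: 'a' vs 'c' => DIFFER
  Position 1: 'e' vs 'd' => DIFFER
  Position 2: 'c' vs 'd' => DIFFER
  Position 3: 'a' vs 'd' => DIFFER
Positions that differ: 4

4


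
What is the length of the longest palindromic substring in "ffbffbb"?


Input: "ffbffbb"
Checking substrings for palindromes:
  [0:5] "ffbff" (len 5) => palindrome
  [2:6] "bffb" (len 4) => palindrome
  [1:4] "fbf" (len 3) => palindrome
  [0:2] "ff" (len 2) => palindrome
  [3:5] "ff" (len 2) => palindrome
  [5:7] "bb" (len 2) => palindrome
Longest palindromic substring: "ffbff" with length 5

5


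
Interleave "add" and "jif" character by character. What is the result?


Interleaving "add" and "jif":
  Position 0: 'a' from first, 'j' from second => "aj"
  Position 1: 'd' from first, 'i' from second => "di"
  Position 2: 'd' from first, 'f' from second => "df"
Result: ajdidf

ajdidf


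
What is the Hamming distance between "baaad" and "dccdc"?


Comparing "baaad" and "dccdc" position by position:
  Position 0: 'b' vs 'd' => differ
  Position 1: 'a' vs 'c' => differ
  Position 2: 'a' vs 'c' => differ
  Position 3: 'a' vs 'd' => differ
  Position 4: 'd' vs 'c' => differ
Total differences (Hamming distance): 5

5


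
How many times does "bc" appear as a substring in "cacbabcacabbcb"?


Searching for "bc" in "cacbabcacabbcb"
Scanning each position:
  Position 0: "ca" => no
  Position 1: "ac" => no
  Position 2: "cb" => no
  Position 3: "ba" => no
  Position 4: "ab" => no
  Position 5: "bc" => MATCH
  Position 6: "ca" => no
  Position 7: "ac" => no
  Position 8: "ca" => no
  Position 9: "ab" => no
  Position 10: "bb" => no
  Position 11: "bc" => MATCH
  Position 12: "cb" => no
Total occurrences: 2

2


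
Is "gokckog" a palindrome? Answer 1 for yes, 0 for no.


Input: gokckog
Reversed: gokckog
  Compare pos 0 ('g') with pos 6 ('g'): match
  Compare pos 1 ('o') with pos 5 ('o'): match
  Compare pos 2 ('k') with pos 4 ('k'): match
Result: palindrome

1


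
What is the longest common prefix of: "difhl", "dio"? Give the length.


Words: difhl, dio
  Position 0: all 'd' => match
  Position 1: all 'i' => match
  Position 2: ('f', 'o') => mismatch, stop
LCP = "di" (length 2)

2


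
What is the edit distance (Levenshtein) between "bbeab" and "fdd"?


Computing edit distance: "bbeab" -> "fdd"
DP table:
           f    d    d
      0    1    2    3
  b   1    1    2    3
  b   2    2    2    3
  e   3    3    3    3
  a   4    4    4    4
  b   5    5    5    5
Edit distance = dp[5][3] = 5

5


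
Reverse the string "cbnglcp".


Input: cbnglcp
Reading characters right to left:
  Position 6: 'p'
  Position 5: 'c'
  Position 4: 'l'
  Position 3: 'g'
  Position 2: 'n'
  Position 1: 'b'
  Position 0: 'c'
Reversed: pclgnbc

pclgnbc


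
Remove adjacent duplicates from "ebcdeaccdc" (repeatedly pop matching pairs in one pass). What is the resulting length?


Input: ebcdeaccdc
Stack-based adjacent duplicate removal:
  Read 'e': push. Stack: e
  Read 'b': push. Stack: eb
  Read 'c': push. Stack: ebc
  Read 'd': push. Stack: ebcd
  Read 'e': push. Stack: ebcde
  Read 'a': push. Stack: ebcdea
  Read 'c': push. Stack: ebcdeac
  Read 'c': matches stack top 'c' => pop. Stack: ebcdea
  Read 'd': push. Stack: ebcdead
  Read 'c': push. Stack: ebcdeadc
Final stack: "ebcdeadc" (length 8)

8


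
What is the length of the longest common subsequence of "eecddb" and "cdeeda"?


LCS of "eecddb" and "cdeeda"
DP table:
           c    d    e    e    d    a
      0    0    0    0    0    0    0
  e   0    0    0    1    1    1    1
  e   0    0    0    1    2    2    2
  c   0    1    1    1    2    2    2
  d   0    1    2    2    2    3    3
  d   0    1    2    2    2    3    3
  b   0    1    2    2    2    3    3
LCS length = dp[6][6] = 3

3


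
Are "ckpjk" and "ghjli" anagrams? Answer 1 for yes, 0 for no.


Strings: "ckpjk", "ghjli"
Sorted first:  cjkkp
Sorted second: ghijl
Differ at position 0: 'c' vs 'g' => not anagrams

0


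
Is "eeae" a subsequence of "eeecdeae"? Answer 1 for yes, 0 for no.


Check if "eeae" is a subsequence of "eeecdeae"
Greedy scan:
  Position 0 ('e'): matches sub[0] = 'e'
  Position 1 ('e'): matches sub[1] = 'e'
  Position 2 ('e'): no match needed
  Position 3 ('c'): no match needed
  Position 4 ('d'): no match needed
  Position 5 ('e'): no match needed
  Position 6 ('a'): matches sub[2] = 'a'
  Position 7 ('e'): matches sub[3] = 'e'
All 4 characters matched => is a subsequence

1


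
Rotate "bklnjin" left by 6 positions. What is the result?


Input: "bklnjin", rotate left by 6
First 6 characters: "bklnji"
Remaining characters: "n"
Concatenate remaining + first: "n" + "bklnji" = "nbklnji"

nbklnji


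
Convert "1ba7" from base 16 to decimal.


Input: "1ba7" in base 16
Positional expansion:
  Digit '1' (value 1) x 16^3 = 4096
  Digit 'b' (value 11) x 16^2 = 2816
  Digit 'a' (value 10) x 16^1 = 160
  Digit '7' (value 7) x 16^0 = 7
Sum = 7079

7079


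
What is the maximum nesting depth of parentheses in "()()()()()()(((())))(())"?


Input: "()()()()()()(((())))(())"
Tracking depth:
  Position 0 '(': depth becomes 1
  Position 1 ')': depth becomes 0
  Position 2 '(': depth becomes 1
  Position 3 ')': depth becomes 0
  Position 4 '(': depth becomes 1
  Position 5 ')': depth becomes 0
  Position 6 '(': depth becomes 1
  Position 7 ')': depth becomes 0
  Position 8 '(': depth becomes 1
  Position 9 ')': depth becomes 0
  Position 10 '(': depth becomes 1
  Position 11 ')': depth becomes 0
  Position 12 '(': depth becomes 1
  Position 13 '(': depth becomes 2
  Position 14 '(': depth becomes 3
  Position 15 '(': depth becomes 4
  Position 16 ')': depth becomes 3
  Position 17 ')': depth becomes 2
  Position 18 ')': depth becomes 1
  Position 19 ')': depth becomes 0
  Position 20 '(': depth becomes 1
  Position 21 '(': depth becomes 2
  Position 22 ')': depth becomes 1
  Position 23 ')': depth becomes 0
Maximum depth reached: 4

4


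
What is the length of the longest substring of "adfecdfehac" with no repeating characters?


Input: "adfecdfehac"
Sliding window (track last position of each char):
  Position 0 ('a'): window [0,0] length 1 -- new best
  Position 1 ('d'): window [0,1] length 2 -- new best
  Position 2 ('f'): window [0,2] length 3 -- new best
  Position 3 ('e'): window [0,3] length 4 -- new best
  Position 4 ('c'): window [0,4] length 5 -- new best
  Position 5 ('d'): repeat (last at 1), move window start to 2
  Position 5 ('d'): window [2,5] length 4
  Position 6 ('f'): repeat (last at 2), move window start to 3
  Position 6 ('f'): window [3,6] length 4
  Position 7 ('e'): repeat (last at 3), move window start to 4
  Position 7 ('e'): window [4,7] length 4
  Position 8 ('h'): window [4,8] length 5
  Position 9 ('a'): window [4,9] length 6 -- new best
  Position 10 ('c'): repeat (last at 4), move window start to 5
  Position 10 ('c'): window [5,10] length 6
Longest substring with no repeats: "cdfeha" with length 6

6


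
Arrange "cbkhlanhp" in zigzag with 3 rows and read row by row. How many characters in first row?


Zigzag "cbkhlanhp" into 3 rows:
Placing characters:
  'c' => row 0
  'b' => row 1
  'k' => row 2
  'h' => row 1
  'l' => row 0
  'a' => row 1
  'n' => row 2
  'h' => row 1
  'p' => row 0
Rows:
  Row 0: "clp"
  Row 1: "bhah"
  Row 2: "kn"
First row length: 3

3


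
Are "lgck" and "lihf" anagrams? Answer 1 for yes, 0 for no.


Strings: "lgck", "lihf"
Sorted first:  cgkl
Sorted second: fhil
Differ at position 0: 'c' vs 'f' => not anagrams

0


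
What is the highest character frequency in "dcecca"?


Input: dcecca
Character counts:
  'a': 1
  'c': 3
  'd': 1
  'e': 1
Maximum frequency: 3

3


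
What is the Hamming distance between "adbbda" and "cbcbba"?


Comparing "adbbda" and "cbcbba" position by position:
  Position 0: 'a' vs 'c' => differ
  Position 1: 'd' vs 'b' => differ
  Position 2: 'b' vs 'c' => differ
  Position 3: 'b' vs 'b' => same
  Position 4: 'd' vs 'b' => differ
  Position 5: 'a' vs 'a' => same
Total differences (Hamming distance): 4

4


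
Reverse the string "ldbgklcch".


Input: ldbgklcch
Reading characters right to left:
  Position 8: 'h'
  Position 7: 'c'
  Position 6: 'c'
  Position 5: 'l'
  Position 4: 'k'
  Position 3: 'g'
  Position 2: 'b'
  Position 1: 'd'
  Position 0: 'l'
Reversed: hcclkgbdl

hcclkgbdl


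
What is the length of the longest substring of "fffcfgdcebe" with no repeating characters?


Input: "fffcfgdcebe"
Sliding window (track last position of each char):
  Position 0 ('f'): window [0,0] length 1 -- new best
  Position 1 ('f'): repeat (last at 0), move window start to 1
  Position 1 ('f'): window [1,1] length 1
  Position 2 ('f'): repeat (last at 1), move window start to 2
  Position 2 ('f'): window [2,2] length 1
  Position 3 ('c'): window [2,3] length 2 -- new best
  Position 4 ('f'): repeat (last at 2), move window start to 3
  Position 4 ('f'): window [3,4] length 2
  Position 5 ('g'): window [3,5] length 3 -- new best
  Position 6 ('d'): window [3,6] length 4 -- new best
  Position 7 ('c'): repeat (last at 3), move window start to 4
  Position 7 ('c'): window [4,7] length 4
  Position 8 ('e'): window [4,8] length 5 -- new best
  Position 9 ('b'): window [4,9] length 6 -- new best
  Position 10 ('e'): repeat (last at 8), move window start to 9
  Position 10 ('e'): window [9,10] length 2
Longest substring with no repeats: "fgdceb" with length 6

6


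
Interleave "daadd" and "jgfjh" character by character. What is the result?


Interleaving "daadd" and "jgfjh":
  Position 0: 'd' from first, 'j' from second => "dj"
  Position 1: 'a' from first, 'g' from second => "ag"
  Position 2: 'a' from first, 'f' from second => "af"
  Position 3: 'd' from first, 'j' from second => "dj"
  Position 4: 'd' from first, 'h' from second => "dh"
Result: djagafdjdh

djagafdjdh


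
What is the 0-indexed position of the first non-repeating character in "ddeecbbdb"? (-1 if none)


Input: ddeecbbdb
Character frequencies:
  'b': 3
  'c': 1
  'd': 3
  'e': 2
Scanning left to right for freq == 1:
  Position 0 ('d'): freq=3, skip
  Position 1 ('d'): freq=3, skip
  Position 2 ('e'): freq=2, skip
  Position 3 ('e'): freq=2, skip
  Position 4 ('c'): unique! => answer = 4

4


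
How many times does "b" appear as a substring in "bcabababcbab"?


Searching for "b" in "bcabababcbab"
Scanning each position:
  Position 0: "b" => MATCH
  Position 1: "c" => no
  Position 2: "a" => no
  Position 3: "b" => MATCH
  Position 4: "a" => no
  Position 5: "b" => MATCH
  Position 6: "a" => no
  Position 7: "b" => MATCH
  Position 8: "c" => no
  Position 9: "b" => MATCH
  Position 10: "a" => no
  Position 11: "b" => MATCH
Total occurrences: 6

6


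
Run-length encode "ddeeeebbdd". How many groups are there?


Input: ddeeeebbdd
Scanning for consecutive runs:
  Group 1: 'd' x 2 (positions 0-1)
  Group 2: 'e' x 4 (positions 2-5)
  Group 3: 'b' x 2 (positions 6-7)
  Group 4: 'd' x 2 (positions 8-9)
Total groups: 4

4


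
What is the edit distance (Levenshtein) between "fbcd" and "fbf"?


Computing edit distance: "fbcd" -> "fbf"
DP table:
           f    b    f
      0    1    2    3
  f   1    0    1    2
  b   2    1    0    1
  c   3    2    1    1
  d   4    3    2    2
Edit distance = dp[4][3] = 2

2


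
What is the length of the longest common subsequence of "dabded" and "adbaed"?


LCS of "dabded" and "adbaed"
DP table:
           a    d    b    a    e    d
      0    0    0    0    0    0    0
  d   0    0    1    1    1    1    1
  a   0    1    1    1    2    2    2
  b   0    1    1    2    2    2    2
  d   0    1    2    2    2    2    3
  e   0    1    2    2    2    3    3
  d   0    1    2    2    2    3    4
LCS length = dp[6][6] = 4

4


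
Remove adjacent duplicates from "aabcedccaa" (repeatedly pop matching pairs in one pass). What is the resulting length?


Input: aabcedccaa
Stack-based adjacent duplicate removal:
  Read 'a': push. Stack: a
  Read 'a': matches stack top 'a' => pop. Stack: (empty)
  Read 'b': push. Stack: b
  Read 'c': push. Stack: bc
  Read 'e': push. Stack: bce
  Read 'd': push. Stack: bced
  Read 'c': push. Stack: bcedc
  Read 'c': matches stack top 'c' => pop. Stack: bced
  Read 'a': push. Stack: bceda
  Read 'a': matches stack top 'a' => pop. Stack: bced
Final stack: "bced" (length 4)

4


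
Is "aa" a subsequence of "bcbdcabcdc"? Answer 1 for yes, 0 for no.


Check if "aa" is a subsequence of "bcbdcabcdc"
Greedy scan:
  Position 0 ('b'): no match needed
  Position 1 ('c'): no match needed
  Position 2 ('b'): no match needed
  Position 3 ('d'): no match needed
  Position 4 ('c'): no match needed
  Position 5 ('a'): matches sub[0] = 'a'
  Position 6 ('b'): no match needed
  Position 7 ('c'): no match needed
  Position 8 ('d'): no match needed
  Position 9 ('c'): no match needed
Only matched 1/2 characters => not a subsequence

0


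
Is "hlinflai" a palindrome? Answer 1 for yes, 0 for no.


Input: hlinflai
Reversed: ialfnilh
  Compare pos 0 ('h') with pos 7 ('i'): MISMATCH
  Compare pos 1 ('l') with pos 6 ('a'): MISMATCH
  Compare pos 2 ('i') with pos 5 ('l'): MISMATCH
  Compare pos 3 ('n') with pos 4 ('f'): MISMATCH
Result: not a palindrome

0


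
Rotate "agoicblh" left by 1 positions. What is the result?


Input: "agoicblh", rotate left by 1
First 1 characters: "a"
Remaining characters: "goicblh"
Concatenate remaining + first: "goicblh" + "a" = "goicblha"

goicblha


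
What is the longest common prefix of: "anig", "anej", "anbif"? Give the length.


Words: anig, anej, anbif
  Position 0: all 'a' => match
  Position 1: all 'n' => match
  Position 2: ('i', 'e', 'b') => mismatch, stop
LCP = "an" (length 2)

2


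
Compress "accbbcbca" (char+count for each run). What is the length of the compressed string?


Input: accbbcbca
Runs:
  'a' x 1 => "a1"
  'c' x 2 => "c2"
  'b' x 2 => "b2"
  'c' x 1 => "c1"
  'b' x 1 => "b1"
  'c' x 1 => "c1"
  'a' x 1 => "a1"
Compressed: "a1c2b2c1b1c1a1"
Compressed length: 14

14


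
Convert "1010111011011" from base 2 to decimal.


Input: "1010111011011" in base 2
Positional expansion:
  Digit '1' (value 1) x 2^12 = 4096
  Digit '0' (value 0) x 2^11 = 0
  Digit '1' (value 1) x 2^10 = 1024
  Digit '0' (value 0) x 2^9 = 0
  Digit '1' (value 1) x 2^8 = 256
  Digit '1' (value 1) x 2^7 = 128
  Digit '1' (value 1) x 2^6 = 64
  Digit '0' (value 0) x 2^5 = 0
  Digit '1' (value 1) x 2^4 = 16
  Digit '1' (value 1) x 2^3 = 8
  Digit '0' (value 0) x 2^2 = 0
  Digit '1' (value 1) x 2^1 = 2
  Digit '1' (value 1) x 2^0 = 1
Sum = 5595

5595


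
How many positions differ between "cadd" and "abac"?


Comparing "cadd" and "abac" position by position:
  Position 0: 'c' vs 'a' => DIFFER
  Position 1: 'a' vs 'b' => DIFFER
  Position 2: 'd' vs 'a' => DIFFER
  Position 3: 'd' vs 'c' => DIFFER
Positions that differ: 4

4


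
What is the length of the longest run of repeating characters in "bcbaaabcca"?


Input: "bcbaaabcca"
Scanning for longest run:
  Position 1 ('c'): new char, reset run to 1
  Position 2 ('b'): new char, reset run to 1
  Position 3 ('a'): new char, reset run to 1
  Position 4 ('a'): continues run of 'a', length=2
  Position 5 ('a'): continues run of 'a', length=3
  Position 6 ('b'): new char, reset run to 1
  Position 7 ('c'): new char, reset run to 1
  Position 8 ('c'): continues run of 'c', length=2
  Position 9 ('a'): new char, reset run to 1
Longest run: 'a' with length 3

3


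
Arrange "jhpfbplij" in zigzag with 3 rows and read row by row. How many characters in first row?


Zigzag "jhpfbplij" into 3 rows:
Placing characters:
  'j' => row 0
  'h' => row 1
  'p' => row 2
  'f' => row 1
  'b' => row 0
  'p' => row 1
  'l' => row 2
  'i' => row 1
  'j' => row 0
Rows:
  Row 0: "jbj"
  Row 1: "hfpi"
  Row 2: "pl"
First row length: 3

3


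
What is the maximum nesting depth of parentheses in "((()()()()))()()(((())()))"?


Input: "((()()()()))()()(((())()))"
Tracking depth:
  Position 0 '(': depth becomes 1
  Position 1 '(': depth becomes 2
  Position 2 '(': depth becomes 3
  Position 3 ')': depth becomes 2
  Position 4 '(': depth becomes 3
  Position 5 ')': depth becomes 2
  Position 6 '(': depth becomes 3
  Position 7 ')': depth becomes 2
  Position 8 '(': depth becomes 3
  Position 9 ')': depth becomes 2
  Position 10 ')': depth becomes 1
  Position 11 ')': depth becomes 0
  Position 12 '(': depth becomes 1
  Position 13 ')': depth becomes 0
  Position 14 '(': depth becomes 1
  Position 15 ')': depth becomes 0
  Position 16 '(': depth becomes 1
  Position 17 '(': depth becomes 2
  Position 18 '(': depth becomes 3
  Position 19 '(': depth becomes 4
  Position 20 ')': depth becomes 3
  Position 21 ')': depth becomes 2
  Position 22 '(': depth becomes 3
  Position 23 ')': depth becomes 2
  Position 24 ')': depth becomes 1
  Position 25 ')': depth becomes 0
Maximum depth reached: 4

4


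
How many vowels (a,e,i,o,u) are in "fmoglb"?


Input: fmoglb
Checking each character:
  'f' at position 0: consonant
  'm' at position 1: consonant
  'o' at position 2: vowel (running total: 1)
  'g' at position 3: consonant
  'l' at position 4: consonant
  'b' at position 5: consonant
Total vowels: 1

1


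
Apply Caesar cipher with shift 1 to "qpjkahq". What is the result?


Caesar cipher: shift "qpjkahq" by 1
  'q' (pos 16) + 1 = pos 17 = 'r'
  'p' (pos 15) + 1 = pos 16 = 'q'
  'j' (pos 9) + 1 = pos 10 = 'k'
  'k' (pos 10) + 1 = pos 11 = 'l'
  'a' (pos 0) + 1 = pos 1 = 'b'
  'h' (pos 7) + 1 = pos 8 = 'i'
  'q' (pos 16) + 1 = pos 17 = 'r'
Result: rqklbir

rqklbir


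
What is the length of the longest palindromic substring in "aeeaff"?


Input: "aeeaff"
Checking substrings for palindromes:
  [0:4] "aeea" (len 4) => palindrome
  [1:3] "ee" (len 2) => palindrome
  [4:6] "ff" (len 2) => palindrome
Longest palindromic substring: "aeea" with length 4

4


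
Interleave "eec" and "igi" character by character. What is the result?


Interleaving "eec" and "igi":
  Position 0: 'e' from first, 'i' from second => "ei"
  Position 1: 'e' from first, 'g' from second => "eg"
  Position 2: 'c' from first, 'i' from second => "ci"
Result: eiegci

eiegci


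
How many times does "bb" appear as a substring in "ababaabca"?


Searching for "bb" in "ababaabca"
Scanning each position:
  Position 0: "ab" => no
  Position 1: "ba" => no
  Position 2: "ab" => no
  Position 3: "ba" => no
  Position 4: "aa" => no
  Position 5: "ab" => no
  Position 6: "bc" => no
  Position 7: "ca" => no
Total occurrences: 0

0


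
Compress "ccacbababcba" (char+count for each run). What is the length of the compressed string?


Input: ccacbababcba
Runs:
  'c' x 2 => "c2"
  'a' x 1 => "a1"
  'c' x 1 => "c1"
  'b' x 1 => "b1"
  'a' x 1 => "a1"
  'b' x 1 => "b1"
  'a' x 1 => "a1"
  'b' x 1 => "b1"
  'c' x 1 => "c1"
  'b' x 1 => "b1"
  'a' x 1 => "a1"
Compressed: "c2a1c1b1a1b1a1b1c1b1a1"
Compressed length: 22

22


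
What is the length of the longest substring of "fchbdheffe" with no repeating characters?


Input: "fchbdheffe"
Sliding window (track last position of each char):
  Position 0 ('f'): window [0,0] length 1 -- new best
  Position 1 ('c'): window [0,1] length 2 -- new best
  Position 2 ('h'): window [0,2] length 3 -- new best
  Position 3 ('b'): window [0,3] length 4 -- new best
  Position 4 ('d'): window [0,4] length 5 -- new best
  Position 5 ('h'): repeat (last at 2), move window start to 3
  Position 5 ('h'): window [3,5] length 3
  Position 6 ('e'): window [3,6] length 4
  Position 7 ('f'): window [3,7] length 5
  Position 8 ('f'): repeat (last at 7), move window start to 8
  Position 8 ('f'): window [8,8] length 1
  Position 9 ('e'): window [8,9] length 2
Longest substring with no repeats: "fchbd" with length 5

5


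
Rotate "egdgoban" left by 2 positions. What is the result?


Input: "egdgoban", rotate left by 2
First 2 characters: "eg"
Remaining characters: "dgoban"
Concatenate remaining + first: "dgoban" + "eg" = "dgobaneg"

dgobaneg


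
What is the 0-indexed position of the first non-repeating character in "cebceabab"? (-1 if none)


Input: cebceabab
Character frequencies:
  'a': 2
  'b': 3
  'c': 2
  'e': 2
Scanning left to right for freq == 1:
  Position 0 ('c'): freq=2, skip
  Position 1 ('e'): freq=2, skip
  Position 2 ('b'): freq=3, skip
  Position 3 ('c'): freq=2, skip
  Position 4 ('e'): freq=2, skip
  Position 5 ('a'): freq=2, skip
  Position 6 ('b'): freq=3, skip
  Position 7 ('a'): freq=2, skip
  Position 8 ('b'): freq=3, skip
  No unique character found => answer = -1

-1


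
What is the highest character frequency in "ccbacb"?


Input: ccbacb
Character counts:
  'a': 1
  'b': 2
  'c': 3
Maximum frequency: 3

3


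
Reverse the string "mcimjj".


Input: mcimjj
Reading characters right to left:
  Position 5: 'j'
  Position 4: 'j'
  Position 3: 'm'
  Position 2: 'i'
  Position 1: 'c'
  Position 0: 'm'
Reversed: jjmicm

jjmicm


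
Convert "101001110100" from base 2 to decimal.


Input: "101001110100" in base 2
Positional expansion:
  Digit '1' (value 1) x 2^11 = 2048
  Digit '0' (value 0) x 2^10 = 0
  Digit '1' (value 1) x 2^9 = 512
  Digit '0' (value 0) x 2^8 = 0
  Digit '0' (value 0) x 2^7 = 0
  Digit '1' (value 1) x 2^6 = 64
  Digit '1' (value 1) x 2^5 = 32
  Digit '1' (value 1) x 2^4 = 16
  Digit '0' (value 0) x 2^3 = 0
  Digit '1' (value 1) x 2^2 = 4
  Digit '0' (value 0) x 2^1 = 0
  Digit '0' (value 0) x 2^0 = 0
Sum = 2676

2676


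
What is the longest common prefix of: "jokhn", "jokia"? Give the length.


Words: jokhn, jokia
  Position 0: all 'j' => match
  Position 1: all 'o' => match
  Position 2: all 'k' => match
  Position 3: ('h', 'i') => mismatch, stop
LCP = "jok" (length 3)

3


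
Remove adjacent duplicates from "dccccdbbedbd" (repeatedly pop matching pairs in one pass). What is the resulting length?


Input: dccccdbbedbd
Stack-based adjacent duplicate removal:
  Read 'd': push. Stack: d
  Read 'c': push. Stack: dc
  Read 'c': matches stack top 'c' => pop. Stack: d
  Read 'c': push. Stack: dc
  Read 'c': matches stack top 'c' => pop. Stack: d
  Read 'd': matches stack top 'd' => pop. Stack: (empty)
  Read 'b': push. Stack: b
  Read 'b': matches stack top 'b' => pop. Stack: (empty)
  Read 'e': push. Stack: e
  Read 'd': push. Stack: ed
  Read 'b': push. Stack: edb
  Read 'd': push. Stack: edbd
Final stack: "edbd" (length 4)

4


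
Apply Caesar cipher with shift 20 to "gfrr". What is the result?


Caesar cipher: shift "gfrr" by 20
  'g' (pos 6) + 20 = pos 0 = 'a'
  'f' (pos 5) + 20 = pos 25 = 'z'
  'r' (pos 17) + 20 = pos 11 = 'l'
  'r' (pos 17) + 20 = pos 11 = 'l'
Result: azll

azll


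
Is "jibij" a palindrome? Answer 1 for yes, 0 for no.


Input: jibij
Reversed: jibij
  Compare pos 0 ('j') with pos 4 ('j'): match
  Compare pos 1 ('i') with pos 3 ('i'): match
Result: palindrome

1


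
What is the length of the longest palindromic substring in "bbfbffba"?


Input: "bbfbffba"
Checking substrings for palindromes:
  [3:7] "bffb" (len 4) => palindrome
  [1:4] "bfb" (len 3) => palindrome
  [2:5] "fbf" (len 3) => palindrome
  [0:2] "bb" (len 2) => palindrome
  [4:6] "ff" (len 2) => palindrome
Longest palindromic substring: "bffb" with length 4

4


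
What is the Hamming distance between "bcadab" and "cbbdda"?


Comparing "bcadab" and "cbbdda" position by position:
  Position 0: 'b' vs 'c' => differ
  Position 1: 'c' vs 'b' => differ
  Position 2: 'a' vs 'b' => differ
  Position 3: 'd' vs 'd' => same
  Position 4: 'a' vs 'd' => differ
  Position 5: 'b' vs 'a' => differ
Total differences (Hamming distance): 5

5


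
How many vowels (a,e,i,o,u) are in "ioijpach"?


Input: ioijpach
Checking each character:
  'i' at position 0: vowel (running total: 1)
  'o' at position 1: vowel (running total: 2)
  'i' at position 2: vowel (running total: 3)
  'j' at position 3: consonant
  'p' at position 4: consonant
  'a' at position 5: vowel (running total: 4)
  'c' at position 6: consonant
  'h' at position 7: consonant
Total vowels: 4

4


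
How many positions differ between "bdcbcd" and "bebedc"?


Comparing "bdcbcd" and "bebedc" position by position:
  Position 0: 'b' vs 'b' => same
  Position 1: 'd' vs 'e' => DIFFER
  Position 2: 'c' vs 'b' => DIFFER
  Position 3: 'b' vs 'e' => DIFFER
  Position 4: 'c' vs 'd' => DIFFER
  Position 5: 'd' vs 'c' => DIFFER
Positions that differ: 5

5


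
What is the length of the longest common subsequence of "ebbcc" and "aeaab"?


LCS of "ebbcc" and "aeaab"
DP table:
           a    e    a    a    b
      0    0    0    0    0    0
  e   0    0    1    1    1    1
  b   0    0    1    1    1    2
  b   0    0    1    1    1    2
  c   0    0    1    1    1    2
  c   0    0    1    1    1    2
LCS length = dp[5][5] = 2

2


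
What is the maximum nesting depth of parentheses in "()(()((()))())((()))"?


Input: "()(()((()))())((()))"
Tracking depth:
  Position 0 '(': depth becomes 1
  Position 1 ')': depth becomes 0
  Position 2 '(': depth becomes 1
  Position 3 '(': depth becomes 2
  Position 4 ')': depth becomes 1
  Position 5 '(': depth becomes 2
  Position 6 '(': depth becomes 3
  Position 7 '(': depth becomes 4
  Position 8 ')': depth becomes 3
  Position 9 ')': depth becomes 2
  Position 10 ')': depth becomes 1
  Position 11 '(': depth becomes 2
  Position 12 ')': depth becomes 1
  Position 13 ')': depth becomes 0
  Position 14 '(': depth becomes 1
  Position 15 '(': depth becomes 2
  Position 16 '(': depth becomes 3
  Position 17 ')': depth becomes 2
  Position 18 ')': depth becomes 1
  Position 19 ')': depth becomes 0
Maximum depth reached: 4

4


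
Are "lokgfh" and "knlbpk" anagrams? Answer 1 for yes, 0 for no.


Strings: "lokgfh", "knlbpk"
Sorted first:  fghklo
Sorted second: bkklnp
Differ at position 0: 'f' vs 'b' => not anagrams

0


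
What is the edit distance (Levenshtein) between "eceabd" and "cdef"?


Computing edit distance: "eceabd" -> "cdef"
DP table:
           c    d    e    f
      0    1    2    3    4
  e   1    1    2    2    3
  c   2    1    2    3    3
  e   3    2    2    2    3
  a   4    3    3    3    3
  b   5    4    4    4    4
  d   6    5    4    5    5
Edit distance = dp[6][4] = 5

5


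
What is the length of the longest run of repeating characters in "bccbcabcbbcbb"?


Input: "bccbcabcbbcbb"
Scanning for longest run:
  Position 1 ('c'): new char, reset run to 1
  Position 2 ('c'): continues run of 'c', length=2
  Position 3 ('b'): new char, reset run to 1
  Position 4 ('c'): new char, reset run to 1
  Position 5 ('a'): new char, reset run to 1
  Position 6 ('b'): new char, reset run to 1
  Position 7 ('c'): new char, reset run to 1
  Position 8 ('b'): new char, reset run to 1
  Position 9 ('b'): continues run of 'b', length=2
  Position 10 ('c'): new char, reset run to 1
  Position 11 ('b'): new char, reset run to 1
  Position 12 ('b'): continues run of 'b', length=2
Longest run: 'c' with length 2

2


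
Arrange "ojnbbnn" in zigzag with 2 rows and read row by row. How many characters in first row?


Zigzag "ojnbbnn" into 2 rows:
Placing characters:
  'o' => row 0
  'j' => row 1
  'n' => row 0
  'b' => row 1
  'b' => row 0
  'n' => row 1
  'n' => row 0
Rows:
  Row 0: "onbn"
  Row 1: "jbn"
First row length: 4

4


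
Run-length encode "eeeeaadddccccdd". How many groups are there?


Input: eeeeaadddccccdd
Scanning for consecutive runs:
  Group 1: 'e' x 4 (positions 0-3)
  Group 2: 'a' x 2 (positions 4-5)
  Group 3: 'd' x 3 (positions 6-8)
  Group 4: 'c' x 4 (positions 9-12)
  Group 5: 'd' x 2 (positions 13-14)
Total groups: 5

5


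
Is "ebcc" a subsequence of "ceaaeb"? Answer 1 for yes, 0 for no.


Check if "ebcc" is a subsequence of "ceaaeb"
Greedy scan:
  Position 0 ('c'): no match needed
  Position 1 ('e'): matches sub[0] = 'e'
  Position 2 ('a'): no match needed
  Position 3 ('a'): no match needed
  Position 4 ('e'): no match needed
  Position 5 ('b'): matches sub[1] = 'b'
Only matched 2/4 characters => not a subsequence

0


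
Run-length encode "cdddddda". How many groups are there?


Input: cdddddda
Scanning for consecutive runs:
  Group 1: 'c' x 1 (positions 0-0)
  Group 2: 'd' x 6 (positions 1-6)
  Group 3: 'a' x 1 (positions 7-7)
Total groups: 3

3


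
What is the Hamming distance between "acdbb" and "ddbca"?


Comparing "acdbb" and "ddbca" position by position:
  Position 0: 'a' vs 'd' => differ
  Position 1: 'c' vs 'd' => differ
  Position 2: 'd' vs 'b' => differ
  Position 3: 'b' vs 'c' => differ
  Position 4: 'b' vs 'a' => differ
Total differences (Hamming distance): 5

5
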